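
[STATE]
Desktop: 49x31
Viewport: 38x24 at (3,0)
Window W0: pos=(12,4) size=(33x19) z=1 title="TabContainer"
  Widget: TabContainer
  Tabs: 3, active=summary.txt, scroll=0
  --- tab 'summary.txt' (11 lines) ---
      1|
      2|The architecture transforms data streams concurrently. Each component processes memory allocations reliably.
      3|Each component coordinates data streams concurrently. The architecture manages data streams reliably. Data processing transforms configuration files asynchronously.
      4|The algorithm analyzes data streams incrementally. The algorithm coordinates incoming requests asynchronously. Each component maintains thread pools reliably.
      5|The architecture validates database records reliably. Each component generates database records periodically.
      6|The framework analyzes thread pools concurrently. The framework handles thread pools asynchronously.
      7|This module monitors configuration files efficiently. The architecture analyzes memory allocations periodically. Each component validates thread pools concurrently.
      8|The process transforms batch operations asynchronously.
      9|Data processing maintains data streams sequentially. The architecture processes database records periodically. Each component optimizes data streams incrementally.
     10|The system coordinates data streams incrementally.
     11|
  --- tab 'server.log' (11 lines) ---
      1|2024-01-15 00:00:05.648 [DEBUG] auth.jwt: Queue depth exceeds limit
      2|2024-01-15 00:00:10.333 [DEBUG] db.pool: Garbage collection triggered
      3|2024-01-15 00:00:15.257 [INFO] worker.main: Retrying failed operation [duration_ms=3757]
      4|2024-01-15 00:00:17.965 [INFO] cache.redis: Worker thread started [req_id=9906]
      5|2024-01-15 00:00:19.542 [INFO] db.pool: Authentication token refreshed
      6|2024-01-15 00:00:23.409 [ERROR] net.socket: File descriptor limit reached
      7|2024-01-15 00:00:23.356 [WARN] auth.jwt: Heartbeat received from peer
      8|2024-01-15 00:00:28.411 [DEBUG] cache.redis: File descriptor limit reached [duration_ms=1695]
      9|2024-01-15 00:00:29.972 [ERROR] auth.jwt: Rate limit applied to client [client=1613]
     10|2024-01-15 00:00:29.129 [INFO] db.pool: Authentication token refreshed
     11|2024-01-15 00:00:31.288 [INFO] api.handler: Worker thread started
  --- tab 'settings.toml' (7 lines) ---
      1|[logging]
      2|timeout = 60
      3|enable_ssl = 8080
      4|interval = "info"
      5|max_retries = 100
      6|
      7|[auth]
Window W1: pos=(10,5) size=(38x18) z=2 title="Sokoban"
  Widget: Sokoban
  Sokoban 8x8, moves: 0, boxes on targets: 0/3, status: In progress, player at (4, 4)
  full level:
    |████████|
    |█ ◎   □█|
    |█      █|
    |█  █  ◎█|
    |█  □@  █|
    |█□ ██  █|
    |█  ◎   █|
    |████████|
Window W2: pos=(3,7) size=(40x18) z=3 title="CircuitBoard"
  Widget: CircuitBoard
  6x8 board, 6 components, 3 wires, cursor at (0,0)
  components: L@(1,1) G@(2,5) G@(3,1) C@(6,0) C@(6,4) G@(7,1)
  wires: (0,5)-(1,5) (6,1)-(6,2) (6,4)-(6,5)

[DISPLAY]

                                      
                                      
                                      
                                      
         ┏━━━━━━━━━━━━━━━━━━━━━━━━━━━━
       ┏━━━━━━━━━━━━━━━━━━━━━━━━━━━━━━
       ┃ Sokoban                      
┏━━━━━━━━━━━━━━━━━━━━━━━━━━━━━━━━━━━━━
┃ CircuitBoard                        
┠─────────────────────────────────────
┃   0 1 2 3 4 5                       
┃0  [.]                  ·            
┃                        │            
┃1       L               ·            
┃                                     
┃2                       G            
┃                                     
┃3       G                            
┃                                     
┃4                                    
┃                                     
┃5                                    
┃                                     
┃6   C   · ─ ·       C ─ ·            


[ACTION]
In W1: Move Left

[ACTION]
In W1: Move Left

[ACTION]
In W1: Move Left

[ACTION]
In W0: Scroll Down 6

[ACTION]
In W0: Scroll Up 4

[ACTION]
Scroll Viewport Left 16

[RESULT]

                                      
                                      
                                      
                                      
            ┏━━━━━━━━━━━━━━━━━━━━━━━━━
          ┏━━━━━━━━━━━━━━━━━━━━━━━━━━━
          ┃ Sokoban                   
   ┏━━━━━━━━━━━━━━━━━━━━━━━━━━━━━━━━━━
   ┃ CircuitBoard                     
   ┠──────────────────────────────────
   ┃   0 1 2 3 4 5                    
   ┃0  [.]                  ·         
   ┃                        │         
   ┃1       L               ·         
   ┃                                  
   ┃2                       G         
   ┃                                  
   ┃3       G                         
   ┃                                  
   ┃4                                 
   ┃                                  
   ┃5                                 
   ┃                                  
   ┃6   C   · ─ ·       C ─ ·         


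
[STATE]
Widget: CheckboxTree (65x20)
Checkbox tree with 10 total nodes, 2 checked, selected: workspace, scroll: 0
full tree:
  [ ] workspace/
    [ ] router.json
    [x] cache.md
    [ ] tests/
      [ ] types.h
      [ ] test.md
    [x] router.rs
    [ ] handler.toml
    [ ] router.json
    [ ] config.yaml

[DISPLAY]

>[-] workspace/                                                  
   [ ] router.json                                               
   [x] cache.md                                                  
   [ ] tests/                                                    
     [ ] types.h                                                 
     [ ] test.md                                                 
   [x] router.rs                                                 
   [ ] handler.toml                                              
   [ ] router.json                                               
   [ ] config.yaml                                               
                                                                 
                                                                 
                                                                 
                                                                 
                                                                 
                                                                 
                                                                 
                                                                 
                                                                 
                                                                 


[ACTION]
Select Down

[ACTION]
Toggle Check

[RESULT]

 [-] workspace/                                                  
>  [x] router.json                                               
   [x] cache.md                                                  
   [ ] tests/                                                    
     [ ] types.h                                                 
     [ ] test.md                                                 
   [x] router.rs                                                 
   [ ] handler.toml                                              
   [ ] router.json                                               
   [ ] config.yaml                                               
                                                                 
                                                                 
                                                                 
                                                                 
                                                                 
                                                                 
                                                                 
                                                                 
                                                                 
                                                                 


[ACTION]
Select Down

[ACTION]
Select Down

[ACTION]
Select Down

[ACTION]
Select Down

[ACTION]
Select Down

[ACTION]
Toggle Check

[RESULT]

 [-] workspace/                                                  
   [x] router.json                                               
   [x] cache.md                                                  
   [ ] tests/                                                    
     [ ] types.h                                                 
     [ ] test.md                                                 
>  [ ] router.rs                                                 
   [ ] handler.toml                                              
   [ ] router.json                                               
   [ ] config.yaml                                               
                                                                 
                                                                 
                                                                 
                                                                 
                                                                 
                                                                 
                                                                 
                                                                 
                                                                 
                                                                 


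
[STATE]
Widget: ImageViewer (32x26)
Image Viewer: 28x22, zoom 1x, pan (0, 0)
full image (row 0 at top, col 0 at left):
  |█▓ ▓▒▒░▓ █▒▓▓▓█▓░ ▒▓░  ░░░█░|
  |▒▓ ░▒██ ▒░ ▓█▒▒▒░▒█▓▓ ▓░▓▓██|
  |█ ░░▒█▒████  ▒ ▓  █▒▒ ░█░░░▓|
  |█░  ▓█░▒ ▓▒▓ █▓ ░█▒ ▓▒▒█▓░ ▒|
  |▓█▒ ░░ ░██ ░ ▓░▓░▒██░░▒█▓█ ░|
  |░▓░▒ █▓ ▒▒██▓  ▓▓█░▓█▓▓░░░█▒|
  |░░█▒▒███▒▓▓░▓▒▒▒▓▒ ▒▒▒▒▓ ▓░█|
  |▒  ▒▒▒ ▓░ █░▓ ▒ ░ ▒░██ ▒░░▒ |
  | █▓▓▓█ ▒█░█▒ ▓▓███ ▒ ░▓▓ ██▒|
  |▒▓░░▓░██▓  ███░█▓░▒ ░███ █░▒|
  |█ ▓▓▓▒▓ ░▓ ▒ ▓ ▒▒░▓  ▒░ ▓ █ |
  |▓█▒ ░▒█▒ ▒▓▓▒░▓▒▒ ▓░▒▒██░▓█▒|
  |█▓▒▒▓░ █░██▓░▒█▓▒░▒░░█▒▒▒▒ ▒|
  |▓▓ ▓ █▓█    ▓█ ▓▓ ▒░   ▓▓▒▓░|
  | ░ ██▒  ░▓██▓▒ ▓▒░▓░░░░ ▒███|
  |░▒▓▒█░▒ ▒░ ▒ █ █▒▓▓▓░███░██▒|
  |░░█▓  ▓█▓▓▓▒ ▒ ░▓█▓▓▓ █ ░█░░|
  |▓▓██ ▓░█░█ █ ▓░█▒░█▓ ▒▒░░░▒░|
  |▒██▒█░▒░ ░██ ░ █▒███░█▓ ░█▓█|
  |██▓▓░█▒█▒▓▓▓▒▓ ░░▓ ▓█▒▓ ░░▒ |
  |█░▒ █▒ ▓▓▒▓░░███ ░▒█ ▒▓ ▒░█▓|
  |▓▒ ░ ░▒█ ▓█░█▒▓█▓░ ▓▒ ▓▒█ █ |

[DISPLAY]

█▓ ▓▒▒░▓ █▒▓▓▓█▓░ ▒▓░  ░░░█░    
▒▓ ░▒██ ▒░ ▓█▒▒▒░▒█▓▓ ▓░▓▓██    
█ ░░▒█▒████  ▒ ▓  █▒▒ ░█░░░▓    
█░  ▓█░▒ ▓▒▓ █▓ ░█▒ ▓▒▒█▓░ ▒    
▓█▒ ░░ ░██ ░ ▓░▓░▒██░░▒█▓█ ░    
░▓░▒ █▓ ▒▒██▓  ▓▓█░▓█▓▓░░░█▒    
░░█▒▒███▒▓▓░▓▒▒▒▓▒ ▒▒▒▒▓ ▓░█    
▒  ▒▒▒ ▓░ █░▓ ▒ ░ ▒░██ ▒░░▒     
 █▓▓▓█ ▒█░█▒ ▓▓███ ▒ ░▓▓ ██▒    
▒▓░░▓░██▓  ███░█▓░▒ ░███ █░▒    
█ ▓▓▓▒▓ ░▓ ▒ ▓ ▒▒░▓  ▒░ ▓ █     
▓█▒ ░▒█▒ ▒▓▓▒░▓▒▒ ▓░▒▒██░▓█▒    
█▓▒▒▓░ █░██▓░▒█▓▒░▒░░█▒▒▒▒ ▒    
▓▓ ▓ █▓█    ▓█ ▓▓ ▒░   ▓▓▒▓░    
 ░ ██▒  ░▓██▓▒ ▓▒░▓░░░░ ▒███    
░▒▓▒█░▒ ▒░ ▒ █ █▒▓▓▓░███░██▒    
░░█▓  ▓█▓▓▓▒ ▒ ░▓█▓▓▓ █ ░█░░    
▓▓██ ▓░█░█ █ ▓░█▒░█▓ ▒▒░░░▒░    
▒██▒█░▒░ ░██ ░ █▒███░█▓ ░█▓█    
██▓▓░█▒█▒▓▓▓▒▓ ░░▓ ▓█▒▓ ░░▒     
█░▒ █▒ ▓▓▒▓░░███ ░▒█ ▒▓ ▒░█▓    
▓▒ ░ ░▒█ ▓█░█▒▓█▓░ ▓▒ ▓▒█ █     
                                
                                
                                
                                


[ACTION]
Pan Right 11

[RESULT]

▓▓▓█▓░ ▒▓░  ░░░█░               
▓█▒▒▒░▒█▓▓ ▓░▓▓██               
  ▒ ▓  █▒▒ ░█░░░▓               
▓ █▓ ░█▒ ▓▒▒█▓░ ▒               
░ ▓░▓░▒██░░▒█▓█ ░               
█▓  ▓▓█░▓█▓▓░░░█▒               
░▓▒▒▒▓▒ ▒▒▒▒▓ ▓░█               
░▓ ▒ ░ ▒░██ ▒░░▒                
▒ ▓▓███ ▒ ░▓▓ ██▒               
███░█▓░▒ ░███ █░▒               
▒ ▓ ▒▒░▓  ▒░ ▓ █                
▓▒░▓▒▒ ▓░▒▒██░▓█▒               
▓░▒█▓▒░▒░░█▒▒▒▒ ▒               
 ▓█ ▓▓ ▒░   ▓▓▒▓░               
█▓▒ ▓▒░▓░░░░ ▒███               
▒ █ █▒▓▓▓░███░██▒               
▒ ▒ ░▓█▓▓▓ █ ░█░░               
█ ▓░█▒░█▓ ▒▒░░░▒░               
█ ░ █▒███░█▓ ░█▓█               
▓▒▓ ░░▓ ▓█▒▓ ░░▒                
░░███ ░▒█ ▒▓ ▒░█▓               
░█▒▓█▓░ ▓▒ ▓▒█ █                
                                
                                
                                
                                


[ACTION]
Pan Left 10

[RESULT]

▓ ▓▒▒░▓ █▒▓▓▓█▓░ ▒▓░  ░░░█░     
▓ ░▒██ ▒░ ▓█▒▒▒░▒█▓▓ ▓░▓▓██     
 ░░▒█▒████  ▒ ▓  █▒▒ ░█░░░▓     
░  ▓█░▒ ▓▒▓ █▓ ░█▒ ▓▒▒█▓░ ▒     
█▒ ░░ ░██ ░ ▓░▓░▒██░░▒█▓█ ░     
▓░▒ █▓ ▒▒██▓  ▓▓█░▓█▓▓░░░█▒     
░█▒▒███▒▓▓░▓▒▒▒▓▒ ▒▒▒▒▓ ▓░█     
  ▒▒▒ ▓░ █░▓ ▒ ░ ▒░██ ▒░░▒      
█▓▓▓█ ▒█░█▒ ▓▓███ ▒ ░▓▓ ██▒     
▓░░▓░██▓  ███░█▓░▒ ░███ █░▒     
 ▓▓▓▒▓ ░▓ ▒ ▓ ▒▒░▓  ▒░ ▓ █      
█▒ ░▒█▒ ▒▓▓▒░▓▒▒ ▓░▒▒██░▓█▒     
▓▒▒▓░ █░██▓░▒█▓▒░▒░░█▒▒▒▒ ▒     
▓ ▓ █▓█    ▓█ ▓▓ ▒░   ▓▓▒▓░     
░ ██▒  ░▓██▓▒ ▓▒░▓░░░░ ▒███     
▒▓▒█░▒ ▒░ ▒ █ █▒▓▓▓░███░██▒     
░█▓  ▓█▓▓▓▒ ▒ ░▓█▓▓▓ █ ░█░░     
▓██ ▓░█░█ █ ▓░█▒░█▓ ▒▒░░░▒░     
██▒█░▒░ ░██ ░ █▒███░█▓ ░█▓█     
█▓▓░█▒█▒▓▓▓▒▓ ░░▓ ▓█▒▓ ░░▒      
░▒ █▒ ▓▓▒▓░░███ ░▒█ ▒▓ ▒░█▓     
▒ ░ ░▒█ ▓█░█▒▓█▓░ ▓▒ ▓▒█ █      
                                
                                
                                
                                


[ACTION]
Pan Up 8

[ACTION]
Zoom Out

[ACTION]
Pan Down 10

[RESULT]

 ▓▓▓▒▓ ░▓ ▒ ▓ ▒▒░▓  ▒░ ▓ █      
█▒ ░▒█▒ ▒▓▓▒░▓▒▒ ▓░▒▒██░▓█▒     
▓▒▒▓░ █░██▓░▒█▓▒░▒░░█▒▒▒▒ ▒     
▓ ▓ █▓█    ▓█ ▓▓ ▒░   ▓▓▒▓░     
░ ██▒  ░▓██▓▒ ▓▒░▓░░░░ ▒███     
▒▓▒█░▒ ▒░ ▒ █ █▒▓▓▓░███░██▒     
░█▓  ▓█▓▓▓▒ ▒ ░▓█▓▓▓ █ ░█░░     
▓██ ▓░█░█ █ ▓░█▒░█▓ ▒▒░░░▒░     
██▒█░▒░ ░██ ░ █▒███░█▓ ░█▓█     
█▓▓░█▒█▒▓▓▓▒▓ ░░▓ ▓█▒▓ ░░▒      
░▒ █▒ ▓▓▒▓░░███ ░▒█ ▒▓ ▒░█▓     
▒ ░ ░▒█ ▓█░█▒▓█▓░ ▓▒ ▓▒█ █      
                                
                                
                                
                                
                                
                                
                                
                                
                                
                                
                                
                                
                                
                                


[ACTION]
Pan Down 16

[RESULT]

                                
                                
                                
                                
                                
                                
                                
                                
                                
                                
                                
                                
                                
                                
                                
                                
                                
                                
                                
                                
                                
                                
                                
                                
                                
                                


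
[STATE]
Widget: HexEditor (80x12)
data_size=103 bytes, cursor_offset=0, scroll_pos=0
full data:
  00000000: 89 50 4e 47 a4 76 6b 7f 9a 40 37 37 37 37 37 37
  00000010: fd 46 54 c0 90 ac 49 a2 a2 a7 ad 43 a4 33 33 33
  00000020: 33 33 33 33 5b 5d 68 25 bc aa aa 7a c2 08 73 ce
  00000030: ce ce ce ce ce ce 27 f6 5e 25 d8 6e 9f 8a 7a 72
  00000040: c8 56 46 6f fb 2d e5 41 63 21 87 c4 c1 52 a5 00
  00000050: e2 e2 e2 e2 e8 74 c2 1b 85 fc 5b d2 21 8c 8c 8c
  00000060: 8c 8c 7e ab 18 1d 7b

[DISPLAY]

00000000  89 50 4e 47 a4 76 6b 7f  9a 40 37 37 37 37 37 37  |.PNG.vk..@777777|  
00000010  fd 46 54 c0 90 ac 49 a2  a2 a7 ad 43 a4 33 33 33  |.FT...I....C.333|  
00000020  33 33 33 33 5b 5d 68 25  bc aa aa 7a c2 08 73 ce  |3333[]h%...z..s.|  
00000030  ce ce ce ce ce ce 27 f6  5e 25 d8 6e 9f 8a 7a 72  |......'.^%.n..zr|  
00000040  c8 56 46 6f fb 2d e5 41  63 21 87 c4 c1 52 a5 00  |.VFo.-.Ac!...R..|  
00000050  e2 e2 e2 e2 e8 74 c2 1b  85 fc 5b d2 21 8c 8c 8c  |.....t....[.!...|  
00000060  8c 8c 7e ab 18 1d 7b                              |..~...{         |  
                                                                                
                                                                                
                                                                                
                                                                                
                                                                                


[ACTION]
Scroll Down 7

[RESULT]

00000060  8c 8c 7e ab 18 1d 7b                              |..~...{         |  
                                                                                
                                                                                
                                                                                
                                                                                
                                                                                
                                                                                
                                                                                
                                                                                
                                                                                
                                                                                
                                                                                


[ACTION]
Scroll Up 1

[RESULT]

00000050  e2 e2 e2 e2 e8 74 c2 1b  85 fc 5b d2 21 8c 8c 8c  |.....t....[.!...|  
00000060  8c 8c 7e ab 18 1d 7b                              |..~...{         |  
                                                                                
                                                                                
                                                                                
                                                                                
                                                                                
                                                                                
                                                                                
                                                                                
                                                                                
                                                                                


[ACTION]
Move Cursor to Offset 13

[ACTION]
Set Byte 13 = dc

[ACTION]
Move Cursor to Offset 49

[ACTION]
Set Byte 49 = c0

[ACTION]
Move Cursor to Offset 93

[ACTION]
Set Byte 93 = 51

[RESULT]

00000050  e2 e2 e2 e2 e8 74 c2 1b  85 fc 5b d2 21 51 8c 8c  |.....t....[.!Q..|  
00000060  8c 8c 7e ab 18 1d 7b                              |..~...{         |  
                                                                                
                                                                                
                                                                                
                                                                                
                                                                                
                                                                                
                                                                                
                                                                                
                                                                                
                                                                                


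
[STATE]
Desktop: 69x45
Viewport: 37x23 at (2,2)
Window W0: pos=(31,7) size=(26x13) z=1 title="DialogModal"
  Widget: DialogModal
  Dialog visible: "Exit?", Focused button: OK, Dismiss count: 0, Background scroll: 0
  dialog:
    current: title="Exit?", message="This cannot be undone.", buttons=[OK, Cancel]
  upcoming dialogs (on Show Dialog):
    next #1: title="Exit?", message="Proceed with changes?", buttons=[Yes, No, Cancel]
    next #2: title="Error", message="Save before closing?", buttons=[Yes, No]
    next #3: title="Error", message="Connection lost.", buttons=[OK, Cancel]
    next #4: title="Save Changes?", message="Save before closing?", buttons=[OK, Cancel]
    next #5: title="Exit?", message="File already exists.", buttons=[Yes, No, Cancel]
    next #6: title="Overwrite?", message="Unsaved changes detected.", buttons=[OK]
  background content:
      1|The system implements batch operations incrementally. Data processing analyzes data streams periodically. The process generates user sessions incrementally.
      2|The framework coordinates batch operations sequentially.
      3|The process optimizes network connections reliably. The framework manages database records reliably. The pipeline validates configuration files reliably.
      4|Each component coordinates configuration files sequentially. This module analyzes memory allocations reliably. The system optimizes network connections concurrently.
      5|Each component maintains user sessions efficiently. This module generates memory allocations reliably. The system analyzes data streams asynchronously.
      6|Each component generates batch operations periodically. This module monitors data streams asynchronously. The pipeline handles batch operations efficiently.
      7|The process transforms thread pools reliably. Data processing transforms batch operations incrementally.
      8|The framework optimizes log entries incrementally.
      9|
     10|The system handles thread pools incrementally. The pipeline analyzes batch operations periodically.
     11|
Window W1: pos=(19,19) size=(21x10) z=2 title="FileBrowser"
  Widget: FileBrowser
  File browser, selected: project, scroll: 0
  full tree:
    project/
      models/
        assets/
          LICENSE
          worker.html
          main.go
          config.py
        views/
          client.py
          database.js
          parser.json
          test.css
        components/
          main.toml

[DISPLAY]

                                     
                                     
                                     
                                     
                                     
                             ┏━━━━━━━
                             ┃ Dialog
                             ┠───────
                             ┃The sys
                             ┃The fra
                             ┃Th┌────
                             ┃Ea│    
                             ┃Ea│This
                             ┃Ea│  [O
                             ┃Th└────
                             ┃The fra
                             ┃       
                 ┏━━━━━━━━━━━━━━━━━━━
                 ┃ FileBrowser       
                 ┠───────────────────
                 ┃> [-] project/     
                 ┃    [+] models/    
                 ┃                   


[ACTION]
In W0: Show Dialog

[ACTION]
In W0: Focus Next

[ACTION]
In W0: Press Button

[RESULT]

                                     
                                     
                                     
                                     
                                     
                             ┏━━━━━━━
                             ┃ Dialog
                             ┠───────
                             ┃The sys
                             ┃The fra
                             ┃The pro
                             ┃Each co
                             ┃Each co
                             ┃Each co
                             ┃The pro
                             ┃The fra
                             ┃       
                 ┏━━━━━━━━━━━━━━━━━━━
                 ┃ FileBrowser       
                 ┠───────────────────
                 ┃> [-] project/     
                 ┃    [+] models/    
                 ┃                   


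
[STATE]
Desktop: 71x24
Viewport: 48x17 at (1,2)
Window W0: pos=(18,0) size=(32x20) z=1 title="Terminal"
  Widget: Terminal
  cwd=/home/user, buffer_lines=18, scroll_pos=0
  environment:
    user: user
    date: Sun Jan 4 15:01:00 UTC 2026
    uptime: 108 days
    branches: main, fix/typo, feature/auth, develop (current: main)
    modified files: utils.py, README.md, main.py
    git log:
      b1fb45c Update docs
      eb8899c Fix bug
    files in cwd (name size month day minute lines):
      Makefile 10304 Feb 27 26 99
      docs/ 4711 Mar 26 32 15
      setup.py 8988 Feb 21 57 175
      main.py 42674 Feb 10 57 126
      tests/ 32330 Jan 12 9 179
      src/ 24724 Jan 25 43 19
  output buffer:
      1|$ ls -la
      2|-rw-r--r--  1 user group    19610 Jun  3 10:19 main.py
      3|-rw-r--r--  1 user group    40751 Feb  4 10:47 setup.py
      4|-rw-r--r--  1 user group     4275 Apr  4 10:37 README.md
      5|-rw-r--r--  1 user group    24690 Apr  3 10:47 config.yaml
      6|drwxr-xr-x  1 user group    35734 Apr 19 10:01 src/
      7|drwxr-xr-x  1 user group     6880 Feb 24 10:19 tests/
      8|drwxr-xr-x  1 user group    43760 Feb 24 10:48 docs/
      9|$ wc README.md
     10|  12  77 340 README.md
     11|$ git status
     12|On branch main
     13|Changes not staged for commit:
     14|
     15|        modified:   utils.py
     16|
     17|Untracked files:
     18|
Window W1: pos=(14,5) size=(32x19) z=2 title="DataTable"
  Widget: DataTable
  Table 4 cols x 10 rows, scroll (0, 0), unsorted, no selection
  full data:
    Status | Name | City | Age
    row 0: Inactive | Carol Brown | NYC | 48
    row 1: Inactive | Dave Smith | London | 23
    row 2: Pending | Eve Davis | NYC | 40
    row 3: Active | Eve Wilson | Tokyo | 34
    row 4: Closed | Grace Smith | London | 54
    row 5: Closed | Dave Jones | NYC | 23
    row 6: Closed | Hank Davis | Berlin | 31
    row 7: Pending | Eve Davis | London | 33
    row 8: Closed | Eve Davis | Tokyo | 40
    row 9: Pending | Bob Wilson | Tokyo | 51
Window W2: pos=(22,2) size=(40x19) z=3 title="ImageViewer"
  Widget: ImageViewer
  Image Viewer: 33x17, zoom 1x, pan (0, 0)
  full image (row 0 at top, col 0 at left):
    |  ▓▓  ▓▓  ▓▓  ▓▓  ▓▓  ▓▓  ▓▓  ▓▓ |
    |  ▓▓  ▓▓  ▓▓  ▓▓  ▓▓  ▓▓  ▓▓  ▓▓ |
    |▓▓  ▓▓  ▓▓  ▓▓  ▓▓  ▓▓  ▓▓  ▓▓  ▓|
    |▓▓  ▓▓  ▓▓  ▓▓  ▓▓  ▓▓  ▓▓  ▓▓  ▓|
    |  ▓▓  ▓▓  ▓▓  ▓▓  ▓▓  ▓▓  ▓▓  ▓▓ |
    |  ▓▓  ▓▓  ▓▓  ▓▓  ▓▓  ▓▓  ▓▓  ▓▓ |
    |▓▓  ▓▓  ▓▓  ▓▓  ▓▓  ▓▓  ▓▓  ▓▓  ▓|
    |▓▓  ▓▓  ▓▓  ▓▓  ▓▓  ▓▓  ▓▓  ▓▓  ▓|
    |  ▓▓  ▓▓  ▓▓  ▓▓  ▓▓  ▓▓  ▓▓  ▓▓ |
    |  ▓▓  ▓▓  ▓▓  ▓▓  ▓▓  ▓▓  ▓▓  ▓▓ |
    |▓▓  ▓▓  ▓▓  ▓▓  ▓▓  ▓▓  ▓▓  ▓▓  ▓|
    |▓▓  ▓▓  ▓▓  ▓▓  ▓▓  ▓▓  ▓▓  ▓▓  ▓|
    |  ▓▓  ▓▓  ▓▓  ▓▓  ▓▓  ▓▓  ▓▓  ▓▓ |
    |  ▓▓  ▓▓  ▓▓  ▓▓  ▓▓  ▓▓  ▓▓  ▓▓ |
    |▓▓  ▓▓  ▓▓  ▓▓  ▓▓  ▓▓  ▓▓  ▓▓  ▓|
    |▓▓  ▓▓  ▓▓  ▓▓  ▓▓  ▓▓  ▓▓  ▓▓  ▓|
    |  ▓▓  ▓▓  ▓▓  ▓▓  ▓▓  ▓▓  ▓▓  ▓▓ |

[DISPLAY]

                 ┠───┏━━━━━━━━━━━━━━━━━━━━━━━━━━
                 ┃$ l┃ ImageViewer              
                 ┃-rw┠──────────────────────────
             ┏━━━━━━━┃  ▓▓  ▓▓  ▓▓  ▓▓  ▓▓  ▓▓  
             ┃ DataTa┃  ▓▓  ▓▓  ▓▓  ▓▓  ▓▓  ▓▓  
             ┠───────┃▓▓  ▓▓  ▓▓  ▓▓  ▓▓  ▓▓  ▓▓
             ┃Status ┃▓▓  ▓▓  ▓▓  ▓▓  ▓▓  ▓▓  ▓▓
             ┃───────┃  ▓▓  ▓▓  ▓▓  ▓▓  ▓▓  ▓▓  
             ┃Inactiv┃  ▓▓  ▓▓  ▓▓  ▓▓  ▓▓  ▓▓  
             ┃Inactiv┃▓▓  ▓▓  ▓▓  ▓▓  ▓▓  ▓▓  ▓▓
             ┃Pending┃▓▓  ▓▓  ▓▓  ▓▓  ▓▓  ▓▓  ▓▓
             ┃Active ┃  ▓▓  ▓▓  ▓▓  ▓▓  ▓▓  ▓▓  
             ┃Closed ┃  ▓▓  ▓▓  ▓▓  ▓▓  ▓▓  ▓▓  
             ┃Closed ┃▓▓  ▓▓  ▓▓  ▓▓  ▓▓  ▓▓  ▓▓
             ┃Closed ┃▓▓  ▓▓  ▓▓  ▓▓  ▓▓  ▓▓  ▓▓
             ┃Pending┃  ▓▓  ▓▓  ▓▓  ▓▓  ▓▓  ▓▓  
             ┃Closed ┃  ▓▓  ▓▓  ▓▓  ▓▓  ▓▓  ▓▓  


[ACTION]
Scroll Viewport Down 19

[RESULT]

             ┠───────┃▓▓  ▓▓  ▓▓  ▓▓  ▓▓  ▓▓  ▓▓
             ┃Status ┃▓▓  ▓▓  ▓▓  ▓▓  ▓▓  ▓▓  ▓▓
             ┃───────┃  ▓▓  ▓▓  ▓▓  ▓▓  ▓▓  ▓▓  
             ┃Inactiv┃  ▓▓  ▓▓  ▓▓  ▓▓  ▓▓  ▓▓  
             ┃Inactiv┃▓▓  ▓▓  ▓▓  ▓▓  ▓▓  ▓▓  ▓▓
             ┃Pending┃▓▓  ▓▓  ▓▓  ▓▓  ▓▓  ▓▓  ▓▓
             ┃Active ┃  ▓▓  ▓▓  ▓▓  ▓▓  ▓▓  ▓▓  
             ┃Closed ┃  ▓▓  ▓▓  ▓▓  ▓▓  ▓▓  ▓▓  
             ┃Closed ┃▓▓  ▓▓  ▓▓  ▓▓  ▓▓  ▓▓  ▓▓
             ┃Closed ┃▓▓  ▓▓  ▓▓  ▓▓  ▓▓  ▓▓  ▓▓
             ┃Pending┃  ▓▓  ▓▓  ▓▓  ▓▓  ▓▓  ▓▓  
             ┃Closed ┃  ▓▓  ▓▓  ▓▓  ▓▓  ▓▓  ▓▓  
             ┃Pending┃▓▓  ▓▓  ▓▓  ▓▓  ▓▓  ▓▓  ▓▓
             ┃       ┗━━━━━━━━━━━━━━━━━━━━━━━━━━
             ┃                              ┃   
             ┃                              ┃   
             ┗━━━━━━━━━━━━━━━━━━━━━━━━━━━━━━┛   


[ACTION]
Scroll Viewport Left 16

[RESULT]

              ┠───────┃▓▓  ▓▓  ▓▓  ▓▓  ▓▓  ▓▓  ▓
              ┃Status ┃▓▓  ▓▓  ▓▓  ▓▓  ▓▓  ▓▓  ▓
              ┃───────┃  ▓▓  ▓▓  ▓▓  ▓▓  ▓▓  ▓▓ 
              ┃Inactiv┃  ▓▓  ▓▓  ▓▓  ▓▓  ▓▓  ▓▓ 
              ┃Inactiv┃▓▓  ▓▓  ▓▓  ▓▓  ▓▓  ▓▓  ▓
              ┃Pending┃▓▓  ▓▓  ▓▓  ▓▓  ▓▓  ▓▓  ▓
              ┃Active ┃  ▓▓  ▓▓  ▓▓  ▓▓  ▓▓  ▓▓ 
              ┃Closed ┃  ▓▓  ▓▓  ▓▓  ▓▓  ▓▓  ▓▓ 
              ┃Closed ┃▓▓  ▓▓  ▓▓  ▓▓  ▓▓  ▓▓  ▓
              ┃Closed ┃▓▓  ▓▓  ▓▓  ▓▓  ▓▓  ▓▓  ▓
              ┃Pending┃  ▓▓  ▓▓  ▓▓  ▓▓  ▓▓  ▓▓ 
              ┃Closed ┃  ▓▓  ▓▓  ▓▓  ▓▓  ▓▓  ▓▓ 
              ┃Pending┃▓▓  ▓▓  ▓▓  ▓▓  ▓▓  ▓▓  ▓
              ┃       ┗━━━━━━━━━━━━━━━━━━━━━━━━━
              ┃                              ┃  
              ┃                              ┃  
              ┗━━━━━━━━━━━━━━━━━━━━━━━━━━━━━━┛  


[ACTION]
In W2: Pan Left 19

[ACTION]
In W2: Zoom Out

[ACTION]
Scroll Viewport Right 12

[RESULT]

  ┠───────┃▓▓  ▓▓  ▓▓  ▓▓  ▓▓  ▓▓  ▓▓  ▓▓  ▓    
  ┃Status ┃▓▓  ▓▓  ▓▓  ▓▓  ▓▓  ▓▓  ▓▓  ▓▓  ▓    
  ┃───────┃  ▓▓  ▓▓  ▓▓  ▓▓  ▓▓  ▓▓  ▓▓  ▓▓     
  ┃Inactiv┃  ▓▓  ▓▓  ▓▓  ▓▓  ▓▓  ▓▓  ▓▓  ▓▓     
  ┃Inactiv┃▓▓  ▓▓  ▓▓  ▓▓  ▓▓  ▓▓  ▓▓  ▓▓  ▓    
  ┃Pending┃▓▓  ▓▓  ▓▓  ▓▓  ▓▓  ▓▓  ▓▓  ▓▓  ▓    
  ┃Active ┃  ▓▓  ▓▓  ▓▓  ▓▓  ▓▓  ▓▓  ▓▓  ▓▓     
  ┃Closed ┃  ▓▓  ▓▓  ▓▓  ▓▓  ▓▓  ▓▓  ▓▓  ▓▓     
  ┃Closed ┃▓▓  ▓▓  ▓▓  ▓▓  ▓▓  ▓▓  ▓▓  ▓▓  ▓    
  ┃Closed ┃▓▓  ▓▓  ▓▓  ▓▓  ▓▓  ▓▓  ▓▓  ▓▓  ▓    
  ┃Pending┃  ▓▓  ▓▓  ▓▓  ▓▓  ▓▓  ▓▓  ▓▓  ▓▓     
  ┃Closed ┃  ▓▓  ▓▓  ▓▓  ▓▓  ▓▓  ▓▓  ▓▓  ▓▓     
  ┃Pending┃▓▓  ▓▓  ▓▓  ▓▓  ▓▓  ▓▓  ▓▓  ▓▓  ▓    
  ┃       ┗━━━━━━━━━━━━━━━━━━━━━━━━━━━━━━━━━━━━━
  ┃                              ┃              
  ┃                              ┃              
  ┗━━━━━━━━━━━━━━━━━━━━━━━━━━━━━━┛              


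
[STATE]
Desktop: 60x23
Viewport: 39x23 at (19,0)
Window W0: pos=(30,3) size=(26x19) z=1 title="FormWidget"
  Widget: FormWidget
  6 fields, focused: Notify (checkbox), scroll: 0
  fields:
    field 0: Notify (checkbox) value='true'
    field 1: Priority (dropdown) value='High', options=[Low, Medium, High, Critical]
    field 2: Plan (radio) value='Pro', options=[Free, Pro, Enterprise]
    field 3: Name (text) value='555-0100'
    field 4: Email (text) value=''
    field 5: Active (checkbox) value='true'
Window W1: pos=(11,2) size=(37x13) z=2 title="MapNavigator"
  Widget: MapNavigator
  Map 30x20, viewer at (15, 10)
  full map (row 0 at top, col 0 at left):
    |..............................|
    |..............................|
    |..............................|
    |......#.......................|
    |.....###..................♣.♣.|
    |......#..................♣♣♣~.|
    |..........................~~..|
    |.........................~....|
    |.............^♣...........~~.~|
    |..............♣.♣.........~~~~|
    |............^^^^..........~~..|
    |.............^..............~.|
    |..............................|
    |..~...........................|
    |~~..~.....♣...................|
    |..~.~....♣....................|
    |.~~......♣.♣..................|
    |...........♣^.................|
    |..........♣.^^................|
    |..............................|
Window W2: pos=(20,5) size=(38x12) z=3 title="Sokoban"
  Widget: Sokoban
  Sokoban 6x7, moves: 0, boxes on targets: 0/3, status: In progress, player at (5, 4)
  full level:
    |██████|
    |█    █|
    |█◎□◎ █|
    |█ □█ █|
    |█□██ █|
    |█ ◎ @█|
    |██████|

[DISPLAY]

                                       
                                       
━━━━━━━━━━━━━━━━━━━━━━━━━━━━┓          
igator                      ┃━━━━━━━┓  
────────────────────────────┨       ┃  
.┏━━━━━━━━━━━━━━━━━━━━━━━━━━━━━━━━━━━━┓
.┃ Sokoban                            ┃
.┠────────────────────────────────────┨
.┃██████                              ┃
.┃█    █                              ┃
.┃█◎□◎ █                              ┃
.┃█ □█ █                              ┃
.┃█□██ █                              ┃
.┃█ ◎ @█                              ┃
━┃██████                              ┃
 ┃Moves: 0  0/3                       ┃
 ┗━━━━━━━━━━━━━━━━━━━━━━━━━━━━━━━━━━━━┛
           ┃                        ┃  
           ┃                        ┃  
           ┃                        ┃  
           ┃                        ┃  
           ┗━━━━━━━━━━━━━━━━━━━━━━━━┛  
                                       


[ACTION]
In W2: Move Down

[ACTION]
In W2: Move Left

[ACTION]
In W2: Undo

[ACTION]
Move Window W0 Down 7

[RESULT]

                                       
                                       
━━━━━━━━━━━━━━━━━━━━━━━━━━━━┓          
igator                      ┃          
────────────────────────────┨━━━━━━━┓  
.┏━━━━━━━━━━━━━━━━━━━━━━━━━━━━━━━━━━━━┓
.┃ Sokoban                            ┃
.┠────────────────────────────────────┨
.┃██████                              ┃
.┃█    █                              ┃
.┃█◎□◎ █                              ┃
.┃█ □█ █                              ┃
.┃█□██ █                              ┃
.┃█ ◎ @█                              ┃
━┃██████                              ┃
 ┃Moves: 0  0/3                       ┃
 ┗━━━━━━━━━━━━━━━━━━━━━━━━━━━━━━━━━━━━┛
           ┃                        ┃  
           ┃                        ┃  
           ┃                        ┃  
           ┃                        ┃  
           ┃                        ┃  
           ┗━━━━━━━━━━━━━━━━━━━━━━━━┛  


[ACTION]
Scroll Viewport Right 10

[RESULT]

                                       
                                       
━━━━━━━━━━━━━━━━━━━━━━━━━━┓            
ator                      ┃            
──────────────────────────┨━━━━━━━┓    
━━━━━━━━━━━━━━━━━━━━━━━━━━━━━━━━━━━━┓  
 Sokoban                            ┃  
────────────────────────────────────┨  
██████                              ┃  
█    █                              ┃  
█◎□◎ █                              ┃  
█ □█ █                              ┃  
█□██ █                              ┃  
█ ◎ @█                              ┃  
██████                              ┃  
Moves: 0  0/3                       ┃  
━━━━━━━━━━━━━━━━━━━━━━━━━━━━━━━━━━━━┛  
         ┃                        ┃    
         ┃                        ┃    
         ┃                        ┃    
         ┃                        ┃    
         ┃                        ┃    
         ┗━━━━━━━━━━━━━━━━━━━━━━━━┛    
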